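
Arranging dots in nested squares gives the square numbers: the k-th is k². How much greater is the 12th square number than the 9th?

12² = 144 and 9² = 81.
Difference: 144 − 81 = 63.

63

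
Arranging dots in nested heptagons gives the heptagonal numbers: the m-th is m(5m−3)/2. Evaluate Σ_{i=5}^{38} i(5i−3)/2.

Σ i(5i−3)/2 = (5Σi² − 3Σi) / 2 over i = 5..38.
Σi = 741 − 10 = 731 and Σi² = 19019 − 30 = 18989.
(5·18989 − 3·731) / 2 = 92752/2 = 46376.

46376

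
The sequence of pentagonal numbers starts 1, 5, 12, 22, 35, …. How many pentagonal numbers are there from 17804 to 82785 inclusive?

126

The n-th pentagonal number is n(3n−1)/2.
Smallest index with value ≥ 17804: n = 110 (giving 18095).
Largest index with value ≤ 82785: n = 235 (giving 82720).
Indices 110 through 235: 126 terms.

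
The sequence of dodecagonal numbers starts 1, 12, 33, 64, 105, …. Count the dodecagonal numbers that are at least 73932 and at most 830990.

287

The n-th dodecagonal number is n(5n−4).
Smallest index with value ≥ 73932: n = 122 (giving 73932).
Largest index with value ≤ 830990: n = 408 (giving 830688).
Indices 122 through 408: 287 terms.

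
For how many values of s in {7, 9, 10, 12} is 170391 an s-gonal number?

1

s = 7: P(7, 261) = 169911 and P(7, 262) = 171217; 170391 is not s-gonal.
s = 9: P(9, 221) = 170391. ✓
s = 10: P(10, 206) = 169126 and P(10, 207) = 170775; 170391 is not s-gonal.
s = 12: P(12, 185) = 170385 and P(12, 186) = 172236; 170391 is not s-gonal.
Hits: s ∈ {9} → 1.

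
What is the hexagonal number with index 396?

The 396th hexagonal number is n(2n−1) with n = 396.
396·(2·396 − 1) = 396·791 = 313236.

313236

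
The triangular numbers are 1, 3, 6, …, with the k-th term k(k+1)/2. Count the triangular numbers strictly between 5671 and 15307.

68

The n-th triangular number is n(n+1)/2.
Smallest index with value > 5671: n = 107 (giving 5778).
Largest index with value < 15307: n = 174 (giving 15225).
Indices 107 through 174: 68 terms.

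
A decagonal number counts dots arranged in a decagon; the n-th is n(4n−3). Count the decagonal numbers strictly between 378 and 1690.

The n-th decagonal number is n(4n−3).
Smallest index with value > 378: n = 11 (giving 451).
Largest index with value < 1690: n = 20 (giving 1540).
Indices 11 through 20: 10 terms.

10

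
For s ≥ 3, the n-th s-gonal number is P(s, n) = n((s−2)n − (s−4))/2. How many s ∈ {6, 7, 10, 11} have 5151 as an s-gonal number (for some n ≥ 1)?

1

s = 6: P(6, 51) = 5151. ✓
s = 7: P(7, 45) = 4995 and P(7, 46) = 5221; 5151 is not s-gonal.
s = 10: P(10, 36) = 5076 and P(10, 37) = 5365; 5151 is not s-gonal.
s = 11: P(11, 34) = 5083 and P(11, 35) = 5390; 5151 is not s-gonal.
Hits: s ∈ {6} → 1.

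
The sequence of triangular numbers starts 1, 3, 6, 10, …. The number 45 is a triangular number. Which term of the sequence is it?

9

Set n(n+1)/2 = 45, giving n² + n − 90 = 0.
The discriminant is 1 + 8·45 = 361, and √361 = 19.
So n = (-1 + 19) / 2 = 18/2 = 9.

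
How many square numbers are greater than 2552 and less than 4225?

The n-th square number is n².
Smallest index with value > 2552: n = 51 (giving 2601).
Largest index with value < 4225: n = 64 (giving 4096).
Indices 51 through 64: 14 terms.

14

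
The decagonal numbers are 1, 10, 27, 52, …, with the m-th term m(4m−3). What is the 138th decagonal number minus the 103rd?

33635

138·(4·138 − 3) = 75762 and 103·(4·103 − 3) = 42127.
Difference: 75762 − 42127 = 33635.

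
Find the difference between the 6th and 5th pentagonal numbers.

Consecutive pentagonal numbers differ by 3n − 2: here 3·6 − 2 = 16.

16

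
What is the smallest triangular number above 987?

990

Solve n(n+1)/2 > 987 for integer n.
The largest n with value ≤ 987 is 43 (since 946 ≤ 987 < 990), so the first above is n = 44, value 990.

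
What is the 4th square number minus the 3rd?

n² − (n−1)² = 2n − 1, so 4² − 3² = 2·4 − 1 = 7.

7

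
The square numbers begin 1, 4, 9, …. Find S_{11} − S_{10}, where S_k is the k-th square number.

21

n² − (n−1)² = 2n − 1, so 11² − 10² = 2·11 − 1 = 21.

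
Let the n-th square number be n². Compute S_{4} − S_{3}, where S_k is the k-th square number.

n² − (n−1)² = 2n − 1, so 4² − 3² = 2·4 − 1 = 7.

7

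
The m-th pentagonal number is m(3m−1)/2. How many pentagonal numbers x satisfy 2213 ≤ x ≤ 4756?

The n-th pentagonal number is n(3n−1)/2.
Smallest index with value ≥ 2213: n = 39 (giving 2262).
Largest index with value ≤ 4756: n = 56 (giving 4676).
Indices 39 through 56: 18 terms.

18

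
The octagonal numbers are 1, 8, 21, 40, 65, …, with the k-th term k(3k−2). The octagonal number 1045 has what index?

Set n(3n−2) = 1045, giving 3n² − 2n − 1045 = 0.
The discriminant is 4 + 12·1045 = 12544, and √12544 = 112.
So n = (2 + 112) / 6 = 114/6 = 19.
Check: 19·(3·19 − 2) = 1045. ✓

19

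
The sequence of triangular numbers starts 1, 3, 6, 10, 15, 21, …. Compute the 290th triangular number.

The 290th triangular number is n(n+1)/2 with n = 290.
290·291/2 = 84390/2 = 42195.

42195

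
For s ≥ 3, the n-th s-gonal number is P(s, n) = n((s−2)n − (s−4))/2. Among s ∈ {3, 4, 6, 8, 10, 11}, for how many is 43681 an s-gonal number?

2

s = 3: P(3, 295) = 43660 and P(3, 296) = 43956; 43681 is not s-gonal.
s = 4: P(4, 209) = 43681. ✓
s = 6: P(6, 148) = 43660 and P(6, 149) = 44253; 43681 is not s-gonal.
s = 8: P(8, 121) = 43681. ✓
s = 10: P(10, 104) = 42952 and P(10, 105) = 43785; 43681 is not s-gonal.
s = 11: P(11, 98) = 42875 and P(11, 99) = 43758; 43681 is not s-gonal.
Hits: s ∈ {4, 8} → 2.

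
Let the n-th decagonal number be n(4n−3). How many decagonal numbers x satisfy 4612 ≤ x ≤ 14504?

The n-th decagonal number is n(4n−3).
Smallest index with value ≥ 4612: n = 35 (giving 4795).
Largest index with value ≤ 14504: n = 60 (giving 14220).
Indices 35 through 60: 26 terms.

26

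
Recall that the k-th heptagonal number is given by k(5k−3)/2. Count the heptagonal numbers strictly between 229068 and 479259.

135

The n-th heptagonal number is n(5n−3)/2.
Smallest index with value > 229068: n = 304 (giving 230584).
Largest index with value < 479259: n = 438 (giving 478953).
Indices 304 through 438: 135 terms.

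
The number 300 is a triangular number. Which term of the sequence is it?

Set n(n+1)/2 = 300, giving n² + n − 600 = 0.
The discriminant is 1 + 8·300 = 2401, and √2401 = 49.
So n = (-1 + 49) / 2 = 48/2 = 24.
Check: 24·25/2 = 300. ✓

24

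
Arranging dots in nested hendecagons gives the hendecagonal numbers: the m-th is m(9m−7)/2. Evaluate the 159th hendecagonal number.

113208

159·(9·159 − 7)/2 = 159·1424/2 = 159·712 = 113208.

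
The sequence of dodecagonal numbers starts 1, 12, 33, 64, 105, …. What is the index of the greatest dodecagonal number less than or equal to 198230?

199

Solve n(5n−4) ≤ 198230 for integer n.
n = 199 gives 197209 ≤ 198230, while n = 200 gives 199200 > 198230; so the answer is index 199.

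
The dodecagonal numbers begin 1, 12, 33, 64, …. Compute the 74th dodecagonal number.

27084

The 74th dodecagonal number is n(5n−4) with n = 74.
74·(5·74 − 4) = 74·366 = 27084.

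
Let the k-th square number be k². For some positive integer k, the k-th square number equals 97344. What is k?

We need n² = 97344, so n = √97344 = 312.

312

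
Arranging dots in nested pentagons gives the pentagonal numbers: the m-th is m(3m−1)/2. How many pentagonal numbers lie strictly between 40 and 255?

The n-th pentagonal number is n(3n−1)/2.
Smallest index with value > 40: n = 6 (giving 51).
Largest index with value < 255: n = 13 (giving 247).
Indices 6 through 13: 8 terms.

8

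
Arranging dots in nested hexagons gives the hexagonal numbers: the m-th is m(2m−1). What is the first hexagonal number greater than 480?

496

Solve n(2n−1) > 480 for integer n.
The largest n with value ≤ 480 is 15 (since 435 ≤ 480 < 496), so the first above is n = 16, value 496.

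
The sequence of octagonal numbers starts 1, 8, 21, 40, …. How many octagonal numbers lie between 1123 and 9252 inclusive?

The n-th octagonal number is n(3n−2).
Smallest index with value ≥ 1123: n = 20 (giving 1160).
Largest index with value ≤ 9252: n = 55 (giving 8965).
Indices 20 through 55: 36 terms.

36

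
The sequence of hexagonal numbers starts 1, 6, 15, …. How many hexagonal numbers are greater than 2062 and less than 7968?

31

The n-th hexagonal number is n(2n−1).
Smallest index with value > 2062: n = 33 (giving 2145).
Largest index with value < 7968: n = 63 (giving 7875).
Indices 33 through 63: 31 terms.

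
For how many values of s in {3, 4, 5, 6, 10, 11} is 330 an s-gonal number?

s = 3: P(3, 25) = 325 and P(3, 26) = 351; 330 is not s-gonal.
s = 4: P(4, 18) = 324 and P(4, 19) = 361; 330 is not s-gonal.
s = 5: P(5, 15) = 330. ✓
s = 6: P(6, 13) = 325 and P(6, 14) = 378; 330 is not s-gonal.
s = 10: P(10, 9) = 297 and P(10, 10) = 370; 330 is not s-gonal.
s = 11: P(11, 8) = 260 and P(11, 9) = 333; 330 is not s-gonal.
Hits: s ∈ {5} → 1.

1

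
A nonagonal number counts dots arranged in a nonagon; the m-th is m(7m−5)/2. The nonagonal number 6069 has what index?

Set n(7n−5)/2 = 6069, giving 7n² − 5n − 12138 = 0.
The discriminant is 25 + 56·6069 = 339889, and √339889 = 583.
So n = (5 + 583) / 14 = 588/14 = 42.

42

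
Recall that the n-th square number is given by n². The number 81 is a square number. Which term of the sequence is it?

9

We need n² = 81, so n = √81 = 9.
Check: 9² = 81. ✓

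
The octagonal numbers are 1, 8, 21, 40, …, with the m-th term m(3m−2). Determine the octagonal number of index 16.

736

The 16th octagonal number is n(3n−2) with n = 16.
16·(3·16 − 2) = 16·46 = 736.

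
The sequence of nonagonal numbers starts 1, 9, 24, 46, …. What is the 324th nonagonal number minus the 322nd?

4517

324·(7·324 − 5)/2 = 366606 and 322·(7·322 − 5)/2 = 362089.
Difference: 366606 − 362089 = 4517.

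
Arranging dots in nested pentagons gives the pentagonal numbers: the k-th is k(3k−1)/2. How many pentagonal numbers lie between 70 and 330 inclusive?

The n-th pentagonal number is n(3n−1)/2.
Smallest index with value ≥ 70: n = 7 (giving 70).
Largest index with value ≤ 330: n = 15 (giving 330).
Indices 7 through 15: 9 terms.

9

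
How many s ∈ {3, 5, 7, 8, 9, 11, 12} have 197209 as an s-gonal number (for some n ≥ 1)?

1

s = 3: P(3, 627) = 196878 and P(3, 628) = 197506; 197209 is not s-gonal.
s = 5: P(5, 362) = 196385 and P(5, 363) = 197472; 197209 is not s-gonal.
s = 7: P(7, 281) = 196981 and P(7, 282) = 198387; 197209 is not s-gonal.
s = 8: P(8, 256) = 196096 and P(8, 257) = 197633; 197209 is not s-gonal.
s = 9: P(9, 237) = 195999 and P(9, 238) = 197659; 197209 is not s-gonal.
s = 11: P(11, 209) = 195833 and P(11, 210) = 197715; 197209 is not s-gonal.
s = 12: P(12, 199) = 197209. ✓
Hits: s ∈ {12} → 1.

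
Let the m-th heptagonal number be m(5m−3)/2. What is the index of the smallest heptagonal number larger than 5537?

Solve n(5n−3)/2 > 5537 for integer n.
The largest n with value ≤ 5537 is 47 (since 5452 ≤ 5537 < 5688), so the first above is n = 48, value 5688.

48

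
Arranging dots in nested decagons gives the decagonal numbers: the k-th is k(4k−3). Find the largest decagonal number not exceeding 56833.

Solve n(4n−3) ≤ 56833 for integer n.
n = 119 gives 56287 ≤ 56833, while n = 120 gives 57240 > 56833; so the answer is 56287.

56287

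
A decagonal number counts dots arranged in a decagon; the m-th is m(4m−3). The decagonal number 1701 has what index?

Set n(4n−3) = 1701, giving 4n² − 3n − 1701 = 0.
The discriminant is 9 + 16·1701 = 27225, and √27225 = 165.
So n = (3 + 165) / 8 = 168/8 = 21.

21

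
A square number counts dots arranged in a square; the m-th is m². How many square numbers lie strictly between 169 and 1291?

The n-th square number is n².
Smallest index with value > 169: n = 14 (giving 196).
Largest index with value < 1291: n = 35 (giving 1225).
Indices 14 through 35: 22 terms.

22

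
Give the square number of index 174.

30276

The 174th square number is n² with n = 174.
174² = 30276.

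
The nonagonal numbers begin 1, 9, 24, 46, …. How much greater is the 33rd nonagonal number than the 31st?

33·(7·33 − 5)/2 = 3729 and 31·(7·31 − 5)/2 = 3286.
Difference: 3729 − 3286 = 443.

443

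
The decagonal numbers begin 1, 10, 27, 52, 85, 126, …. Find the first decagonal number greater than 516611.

Solve n(4n−3) > 516611 for integer n.
The largest n with value ≤ 516611 is 359 (since 514447 ≤ 516611 < 517320), so the first above is n = 360, value 517320.

517320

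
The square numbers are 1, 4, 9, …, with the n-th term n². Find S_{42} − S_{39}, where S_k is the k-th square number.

42² = 1764 and 39² = 1521.
Difference: 1764 − 1521 = 243.

243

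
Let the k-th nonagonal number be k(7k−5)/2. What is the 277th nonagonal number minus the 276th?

1933

Consecutive nonagonal numbers differ by 7n − 6: here 7·277 − 6 = 1933.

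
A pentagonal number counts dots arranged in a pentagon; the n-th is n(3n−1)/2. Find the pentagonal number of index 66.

6501

The 66th pentagonal number is n(3n−1)/2 with n = 66.
66·(3·66 − 1)/2 = 66·197/2 = 6501.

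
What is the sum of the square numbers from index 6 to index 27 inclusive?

6875

Σ_{i=6}^{27} i² = 6930 − 55 = 6875.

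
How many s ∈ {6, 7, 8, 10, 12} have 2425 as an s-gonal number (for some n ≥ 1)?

1

s = 6: P(6, 35) = 2415 and P(6, 36) = 2556; 2425 is not s-gonal.
s = 7: P(7, 31) = 2356 and P(7, 32) = 2512; 2425 is not s-gonal.
s = 8: P(8, 28) = 2296 and P(8, 29) = 2465; 2425 is not s-gonal.
s = 10: P(10, 25) = 2425. ✓
s = 12: P(12, 22) = 2332 and P(12, 23) = 2553; 2425 is not s-gonal.
Hits: s ∈ {10} → 1.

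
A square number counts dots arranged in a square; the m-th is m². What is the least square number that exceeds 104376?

Solve n² > 104376 for integer n.
The largest n with value ≤ 104376 is 323 (since 104329 ≤ 104376 < 104976), so the first above is n = 324, value 104976.

104976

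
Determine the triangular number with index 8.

The 8th triangular number is n(n+1)/2 with n = 8.
8·9/2 = 72/2 = 36.

36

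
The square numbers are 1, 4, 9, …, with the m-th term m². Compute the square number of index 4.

16

4² = 16.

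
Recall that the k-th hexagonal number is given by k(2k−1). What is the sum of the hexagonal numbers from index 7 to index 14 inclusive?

Σ i(2i−1) = 2Σi² − Σi over i = 7..14.
Σi = 105 − 21 = 84 and Σi² = 1015 − 91 = 924.
2·924 − 1·84 = 1764.

1764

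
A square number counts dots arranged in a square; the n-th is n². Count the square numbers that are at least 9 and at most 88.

The n-th square number is n².
Smallest index with value ≥ 9: n = 3 (giving 9).
Largest index with value ≤ 88: n = 9 (giving 81).
Indices 3 through 9: 7 terms.

7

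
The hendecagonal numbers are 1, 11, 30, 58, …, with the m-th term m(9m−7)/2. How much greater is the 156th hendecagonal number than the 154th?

2783

156·(9·156 − 7)/2 = 108966 and 154·(9·154 − 7)/2 = 106183.
Difference: 108966 − 106183 = 2783.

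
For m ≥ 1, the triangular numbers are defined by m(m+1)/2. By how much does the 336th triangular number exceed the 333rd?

1005

336·337/2 = 56616 and 333·334/2 = 55611.
Difference: 56616 − 55611 = 1005.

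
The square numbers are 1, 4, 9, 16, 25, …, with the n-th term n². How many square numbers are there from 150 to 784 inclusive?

The n-th square number is n².
Smallest index with value ≥ 150: n = 13 (giving 169).
Largest index with value ≤ 784: n = 28 (giving 784).
Indices 13 through 28: 16 terms.

16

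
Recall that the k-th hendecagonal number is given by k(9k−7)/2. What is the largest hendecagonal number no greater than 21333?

21183

Solve n(9n−7)/2 ≤ 21333 for integer n.
n = 69 gives 21183 ≤ 21333, while n = 70 gives 21805 > 21333; so the answer is 21183.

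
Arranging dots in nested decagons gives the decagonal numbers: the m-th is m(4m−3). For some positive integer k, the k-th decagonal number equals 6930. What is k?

42

Set n(4n−3) = 6930, giving 4n² − 3n − 6930 = 0.
The discriminant is 9 + 16·6930 = 110889, and √110889 = 333.
So n = (3 + 333) / 8 = 336/8 = 42.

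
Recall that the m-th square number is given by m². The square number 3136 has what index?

We need n² = 3136, so n = √3136 = 56.

56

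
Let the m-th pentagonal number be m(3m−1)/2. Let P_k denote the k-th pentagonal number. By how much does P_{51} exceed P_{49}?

51·(3·51 − 1)/2 = 3876 and 49·(3·49 − 1)/2 = 3577.
Difference: 3876 − 3577 = 299.

299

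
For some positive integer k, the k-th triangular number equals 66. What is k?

11

Set n(n+1)/2 = 66, giving n² + n − 132 = 0.
The discriminant is 1 + 8·66 = 529, and √529 = 23.
So n = (-1 + 23) / 2 = 22/2 = 11.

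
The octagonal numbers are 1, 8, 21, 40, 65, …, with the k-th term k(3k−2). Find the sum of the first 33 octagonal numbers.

Σ i(3i−2) = 3Σi² − 2Σi over i = 1..33.
Σi = 561 and Σi² = 12529.
3·12529 − 2·561 = 36465.

36465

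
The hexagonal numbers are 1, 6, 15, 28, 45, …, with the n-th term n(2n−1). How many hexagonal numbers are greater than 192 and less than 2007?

21

The n-th hexagonal number is n(2n−1).
Smallest index with value > 192: n = 11 (giving 231).
Largest index with value < 2007: n = 31 (giving 1891).
Indices 11 through 31: 21 terms.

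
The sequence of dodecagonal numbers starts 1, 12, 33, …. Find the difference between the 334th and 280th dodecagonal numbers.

165564

334·(5·334 − 4) = 556444 and 280·(5·280 − 4) = 390880.
Difference: 556444 − 390880 = 165564.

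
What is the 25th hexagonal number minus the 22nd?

25·(2·25 − 1) = 1225 and 22·(2·22 − 1) = 946.
Difference: 1225 − 946 = 279.

279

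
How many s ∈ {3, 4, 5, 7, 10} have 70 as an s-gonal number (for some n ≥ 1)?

s = 3: P(3, 11) = 66 and P(3, 12) = 78; 70 is not s-gonal.
s = 4: P(4, 8) = 64 and P(4, 9) = 81; 70 is not s-gonal.
s = 5: P(5, 7) = 70. ✓
s = 7: P(7, 5) = 55 and P(7, 6) = 81; 70 is not s-gonal.
s = 10: P(10, 4) = 52 and P(10, 5) = 85; 70 is not s-gonal.
Hits: s ∈ {5} → 1.

1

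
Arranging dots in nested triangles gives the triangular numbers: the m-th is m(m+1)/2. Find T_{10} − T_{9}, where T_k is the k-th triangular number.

10

Consecutive triangular numbers differ by n: T_{10} − T_{9} = 10.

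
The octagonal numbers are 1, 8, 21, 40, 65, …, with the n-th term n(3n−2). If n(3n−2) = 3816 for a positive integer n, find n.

36

Set n(3n−2) = 3816, giving 3n² − 2n − 3816 = 0.
So n = (2 + 214) / 6 = 216/6 = 36.
Check: 36·(3·36 − 2) = 3816. ✓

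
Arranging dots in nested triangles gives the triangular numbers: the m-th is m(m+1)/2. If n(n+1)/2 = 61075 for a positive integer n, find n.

Set n(n+1)/2 = 61075, giving n² + n − 122150 = 0.
So n = (-1 + 699) / 2 = 698/2 = 349.

349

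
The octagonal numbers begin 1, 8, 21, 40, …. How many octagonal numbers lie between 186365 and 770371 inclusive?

The n-th octagonal number is n(3n−2).
Smallest index with value ≥ 186365: n = 250 (giving 187000).
Largest index with value ≤ 770371: n = 507 (giving 770133).
Indices 250 through 507: 258 terms.

258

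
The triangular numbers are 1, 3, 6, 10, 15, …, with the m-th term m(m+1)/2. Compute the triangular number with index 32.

528

The 32nd triangular number is n(n+1)/2 with n = 32.
32·33/2 = 1056/2 = 528.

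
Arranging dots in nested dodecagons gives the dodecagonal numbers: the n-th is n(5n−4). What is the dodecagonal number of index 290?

The 290th dodecagonal number is n(5n−4) with n = 290.
290·(5·290 − 4) = 290·1446 = 419340.

419340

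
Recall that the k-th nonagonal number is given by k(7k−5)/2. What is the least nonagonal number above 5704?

Solve n(7n−5)/2 > 5704 for integer n.
The largest n with value ≤ 5704 is 40 (since 5500 ≤ 5704 < 5781), so the first above is n = 41, value 5781.

5781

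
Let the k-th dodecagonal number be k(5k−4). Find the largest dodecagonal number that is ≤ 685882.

Solve n(5n−4) ≤ 685882 for integer n.
n = 370 gives 683020 ≤ 685882, while n = 371 gives 686721 > 685882; so the answer is 683020.

683020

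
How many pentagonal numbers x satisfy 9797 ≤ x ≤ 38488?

80

The n-th pentagonal number is n(3n−1)/2.
Smallest index with value ≥ 9797: n = 81 (giving 9801).
Largest index with value ≤ 38488: n = 160 (giving 38320).
Indices 81 through 160: 80 terms.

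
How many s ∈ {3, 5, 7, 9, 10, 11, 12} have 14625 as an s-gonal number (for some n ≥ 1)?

s = 3: P(3, 170) = 14535 and P(3, 171) = 14706; 14625 is not s-gonal.
s = 5: P(5, 98) = 14357 and P(5, 99) = 14652; 14625 is not s-gonal.
s = 7: P(7, 76) = 14326 and P(7, 77) = 14707; 14625 is not s-gonal.
s = 9: P(9, 65) = 14625. ✓
s = 10: P(10, 60) = 14220 and P(10, 61) = 14701; 14625 is not s-gonal.
s = 11: P(11, 57) = 14421 and P(11, 58) = 14935; 14625 is not s-gonal.
s = 12: P(12, 54) = 14364 and P(12, 55) = 14905; 14625 is not s-gonal.
Hits: s ∈ {9} → 1.

1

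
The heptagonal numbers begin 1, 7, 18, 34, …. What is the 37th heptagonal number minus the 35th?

357

37·(5·37 − 3)/2 = 3367 and 35·(5·35 − 3)/2 = 3010.
Difference: 3367 − 3010 = 357.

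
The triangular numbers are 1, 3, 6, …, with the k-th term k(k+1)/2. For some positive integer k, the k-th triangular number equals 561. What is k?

33

Set n(n+1)/2 = 561, giving n² + n − 1122 = 0.
The discriminant is 1 + 8·561 = 4489, and √4489 = 67.
So n = (-1 + 67) / 2 = 66/2 = 33.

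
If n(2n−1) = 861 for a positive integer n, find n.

Set n(2n−1) = 861, giving 2n² − n − 861 = 0.
The discriminant is 1 + 8·861 = 6889, and √6889 = 83.
So n = (1 + 83) / 4 = 84/4 = 21.

21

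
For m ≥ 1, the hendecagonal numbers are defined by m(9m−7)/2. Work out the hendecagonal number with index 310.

431365

The 310th hendecagonal number is n(9n−7)/2 with n = 310.
310·(9·310 − 7)/2 = 310·2783/2 = 431365.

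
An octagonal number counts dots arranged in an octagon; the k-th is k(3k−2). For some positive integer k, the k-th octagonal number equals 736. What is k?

Set n(3n−2) = 736, giving 3n² − 2n − 736 = 0.
The discriminant is 4 + 12·736 = 8836, and √8836 = 94.
So n = (2 + 94) / 6 = 96/6 = 16.
Check: 16·(3·16 − 2) = 736. ✓

16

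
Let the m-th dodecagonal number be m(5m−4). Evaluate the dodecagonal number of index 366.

366·(5·366 − 4) = 366·1826 = 668316.

668316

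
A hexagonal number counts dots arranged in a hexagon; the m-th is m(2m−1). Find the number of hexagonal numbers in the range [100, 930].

The n-th hexagonal number is n(2n−1).
Smallest index with value ≥ 100: n = 8 (giving 120).
Largest index with value ≤ 930: n = 21 (giving 861).
Indices 8 through 21: 14 terms.

14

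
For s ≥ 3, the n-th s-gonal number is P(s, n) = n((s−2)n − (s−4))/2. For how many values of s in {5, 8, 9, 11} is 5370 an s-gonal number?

s = 5: P(5, 60) = 5370. ✓
s = 8: P(8, 42) = 5208 and P(8, 43) = 5461; 5370 is not s-gonal.
s = 9: P(9, 39) = 5226 and P(9, 40) = 5500; 5370 is not s-gonal.
s = 11: P(11, 34) = 5083 and P(11, 35) = 5390; 5370 is not s-gonal.
Hits: s ∈ {5} → 1.

1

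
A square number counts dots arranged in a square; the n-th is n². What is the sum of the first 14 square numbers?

Σ_{i=1}^{14} i² = 14·15·29/6 = 1015.

1015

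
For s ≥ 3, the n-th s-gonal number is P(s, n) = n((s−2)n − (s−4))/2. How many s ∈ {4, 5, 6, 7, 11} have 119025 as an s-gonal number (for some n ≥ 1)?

1

s = 4: P(4, 345) = 119025. ✓
s = 5: P(5, 281) = 118301 and P(5, 282) = 119145; 119025 is not s-gonal.
s = 6: P(6, 244) = 118828 and P(6, 245) = 119805; 119025 is not s-gonal.
s = 7: P(7, 218) = 118483 and P(7, 219) = 119574; 119025 is not s-gonal.
s = 11: P(11, 163) = 118990 and P(11, 164) = 120458; 119025 is not s-gonal.
Hits: s ∈ {4} → 1.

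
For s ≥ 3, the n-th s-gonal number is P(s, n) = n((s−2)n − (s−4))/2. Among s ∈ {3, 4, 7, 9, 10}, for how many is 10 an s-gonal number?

2

s = 3: P(3, 4) = 10. ✓
s = 4: P(4, 3) = 9 and P(4, 4) = 16; 10 is not s-gonal.
s = 7: P(7, 2) = 7 and P(7, 3) = 18; 10 is not s-gonal.
s = 9: P(9, 2) = 9 and P(9, 3) = 24; 10 is not s-gonal.
s = 10: P(10, 2) = 10. ✓
Hits: s ∈ {3, 10} → 2.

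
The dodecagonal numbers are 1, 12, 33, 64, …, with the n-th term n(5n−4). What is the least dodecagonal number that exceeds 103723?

104545

Solve n(5n−4) > 103723 for integer n.
The largest n with value ≤ 103723 is 144 (since 103104 ≤ 103723 < 104545), so the first above is n = 145, value 104545.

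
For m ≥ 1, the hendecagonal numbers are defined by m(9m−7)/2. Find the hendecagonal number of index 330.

488895

The 330th hendecagonal number is n(9n−7)/2 with n = 330.
330·(9·330 − 7)/2 = 330·2963/2 = 488895.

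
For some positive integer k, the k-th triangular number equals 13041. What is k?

161

Set n(n+1)/2 = 13041, giving n² + n − 26082 = 0.
The discriminant is 1 + 8·13041 = 104329, and √104329 = 323.
So n = (-1 + 323) / 2 = 322/2 = 161.
Check: 161·162/2 = 13041. ✓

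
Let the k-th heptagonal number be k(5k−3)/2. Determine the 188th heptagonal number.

The 188th heptagonal number is n(5n−3)/2 with n = 188.
188·(5·188 − 3)/2 = 188·937/2 = 88078.

88078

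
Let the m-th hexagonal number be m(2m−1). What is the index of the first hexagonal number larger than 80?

Solve n(2n−1) > 80 for integer n.
The largest n with value ≤ 80 is 6 (since 66 ≤ 80 < 91), so the first above is n = 7, value 91.

7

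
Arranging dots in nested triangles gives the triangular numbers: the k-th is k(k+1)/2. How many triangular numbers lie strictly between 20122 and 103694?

254

The n-th triangular number is n(n+1)/2.
Smallest index with value > 20122: n = 201 (giving 20301).
Largest index with value < 103694: n = 454 (giving 103285).
Indices 201 through 454: 254 terms.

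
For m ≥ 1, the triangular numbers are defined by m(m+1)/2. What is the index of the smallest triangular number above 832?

41

Solve n(n+1)/2 > 832 for integer n.
The largest n with value ≤ 832 is 40 (since 820 ≤ 832 < 861), so the first above is n = 41, value 861.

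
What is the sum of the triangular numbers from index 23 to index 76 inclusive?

74052

Σ i(i+1)/2 = (Σi² + Σi) / 2 over i = 23..76.
Σi = 2926 − 253 = 2673 and Σi² = 149226 − 3795 = 145431.
(1·145431 + 1·2673) / 2 = 148104/2 = 74052.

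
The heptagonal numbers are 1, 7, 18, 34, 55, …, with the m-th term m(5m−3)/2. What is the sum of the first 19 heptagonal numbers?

5890

Σ i(5i−3)/2 = (5Σi² − 3Σi) / 2 over i = 1..19.
Σi = 190 and Σi² = 2470.
(5·2470 − 3·190) / 2 = 11780/2 = 5890.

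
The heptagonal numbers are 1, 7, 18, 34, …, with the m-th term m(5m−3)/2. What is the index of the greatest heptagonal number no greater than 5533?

47

Solve n(5n−3)/2 ≤ 5533 for integer n.
n = 47 gives 5452 ≤ 5533, while n = 48 gives 5688 > 5533; so the answer is index 47.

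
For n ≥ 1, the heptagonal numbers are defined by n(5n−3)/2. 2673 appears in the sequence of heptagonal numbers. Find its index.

Set n(5n−3)/2 = 2673, giving 5n² − 3n − 5346 = 0.
So n = (3 + 327) / 10 = 330/10 = 33.

33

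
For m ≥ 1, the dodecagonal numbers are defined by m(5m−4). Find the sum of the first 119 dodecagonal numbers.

2815540

Σ i(5i−4) = 5Σi² − 4Σi over i = 1..119.
Σi = 7140 and Σi² = 568820.
5·568820 − 4·7140 = 2815540.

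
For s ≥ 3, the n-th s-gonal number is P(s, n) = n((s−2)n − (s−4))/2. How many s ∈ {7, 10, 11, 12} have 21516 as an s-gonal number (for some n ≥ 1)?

1

s = 7: P(7, 93) = 21483 and P(7, 94) = 21949; 21516 is not s-gonal.
s = 10: P(10, 73) = 21097 and P(10, 74) = 21682; 21516 is not s-gonal.
s = 11: P(11, 69) = 21183 and P(11, 70) = 21805; 21516 is not s-gonal.
s = 12: P(12, 66) = 21516. ✓
Hits: s ∈ {12} → 1.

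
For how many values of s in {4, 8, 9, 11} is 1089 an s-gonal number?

s = 4: P(4, 33) = 1089. ✓
s = 8: P(8, 19) = 1045 and P(8, 20) = 1160; 1089 is not s-gonal.
s = 9: P(9, 18) = 1089. ✓
s = 11: P(11, 15) = 960 and P(11, 16) = 1096; 1089 is not s-gonal.
Hits: s ∈ {4, 9} → 2.

2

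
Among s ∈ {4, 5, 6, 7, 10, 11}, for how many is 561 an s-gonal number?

1

s = 4: P(4, 23) = 529 and P(4, 24) = 576; 561 is not s-gonal.
s = 5: P(5, 19) = 532 and P(5, 20) = 590; 561 is not s-gonal.
s = 6: P(6, 17) = 561. ✓
s = 7: P(7, 15) = 540 and P(7, 16) = 616; 561 is not s-gonal.
s = 10: P(10, 12) = 540 and P(10, 13) = 637; 561 is not s-gonal.
s = 11: P(11, 11) = 506 and P(11, 12) = 606; 561 is not s-gonal.
Hits: s ∈ {6} → 1.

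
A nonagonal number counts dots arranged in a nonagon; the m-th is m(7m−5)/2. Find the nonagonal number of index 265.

The 265th nonagonal number is n(7n−5)/2 with n = 265.
265·(7·265 − 5)/2 = 265·1850/2 = 265·925 = 245125.

245125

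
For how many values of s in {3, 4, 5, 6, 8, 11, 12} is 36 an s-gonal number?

2

s = 3: P(3, 8) = 36. ✓
s = 4: P(4, 6) = 36. ✓
s = 5: P(5, 5) = 35 and P(5, 6) = 51; 36 is not s-gonal.
s = 6: P(6, 4) = 28 and P(6, 5) = 45; 36 is not s-gonal.
s = 8: P(8, 3) = 21 and P(8, 4) = 40; 36 is not s-gonal.
s = 11: P(11, 3) = 30 and P(11, 4) = 58; 36 is not s-gonal.
s = 12: P(12, 3) = 33 and P(12, 4) = 64; 36 is not s-gonal.
Hits: s ∈ {3, 4} → 2.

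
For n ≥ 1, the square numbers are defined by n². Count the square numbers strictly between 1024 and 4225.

32

The n-th square number is n².
Smallest index with value > 1024: n = 33 (giving 1089).
Largest index with value < 4225: n = 64 (giving 4096).
Indices 33 through 64: 32 terms.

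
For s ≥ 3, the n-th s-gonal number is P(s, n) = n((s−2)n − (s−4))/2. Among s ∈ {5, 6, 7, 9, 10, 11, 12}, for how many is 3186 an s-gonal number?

s = 5: P(5, 46) = 3151 and P(5, 47) = 3290; 3186 is not s-gonal.
s = 6: P(6, 40) = 3160 and P(6, 41) = 3321; 3186 is not s-gonal.
s = 7: P(7, 36) = 3186. ✓
s = 9: P(9, 30) = 3075 and P(9, 31) = 3286; 3186 is not s-gonal.
s = 10: P(10, 28) = 3052 and P(10, 29) = 3277; 3186 is not s-gonal.
s = 11: P(11, 27) = 3186. ✓
s = 12: P(12, 25) = 3025 and P(12, 26) = 3276; 3186 is not s-gonal.
Hits: s ∈ {7, 11} → 2.

2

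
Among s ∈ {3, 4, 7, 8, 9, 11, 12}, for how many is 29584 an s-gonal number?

s = 3: P(3, 242) = 29403 and P(3, 243) = 29646; 29584 is not s-gonal.
s = 4: P(4, 172) = 29584. ✓
s = 7: P(7, 109) = 29539 and P(7, 110) = 30085; 29584 is not s-gonal.
s = 8: P(8, 99) = 29205 and P(8, 100) = 29800; 29584 is not s-gonal.
s = 9: P(9, 92) = 29394 and P(9, 93) = 30039; 29584 is not s-gonal.
s = 11: P(11, 81) = 29241 and P(11, 82) = 29971; 29584 is not s-gonal.
s = 12: P(12, 77) = 29337 and P(12, 78) = 30108; 29584 is not s-gonal.
Hits: s ∈ {4} → 1.

1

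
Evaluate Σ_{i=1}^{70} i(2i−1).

231105

Σ i(2i−1) = 2Σi² − Σi over i = 1..70.
Σi = 2485 and Σi² = 116795.
2·116795 − 1·2485 = 231105.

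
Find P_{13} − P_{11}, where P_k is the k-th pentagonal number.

13·(3·13 − 1)/2 = 247 and 11·(3·11 − 1)/2 = 176.
Difference: 247 − 176 = 71.

71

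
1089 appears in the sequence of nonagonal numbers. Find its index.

Set n(7n−5)/2 = 1089, giving 7n² − 5n − 2178 = 0.
The discriminant is 25 + 56·1089 = 61009, and √61009 = 247.
So n = (5 + 247) / 14 = 252/14 = 18.

18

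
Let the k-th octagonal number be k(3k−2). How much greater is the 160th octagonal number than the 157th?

160·(3·160 − 2) = 76480 and 157·(3·157 − 2) = 73633.
Difference: 76480 − 73633 = 2847.

2847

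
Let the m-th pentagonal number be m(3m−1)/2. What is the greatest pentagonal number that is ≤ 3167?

Solve n(3n−1)/2 ≤ 3167 for integer n.
n = 46 gives 3151 ≤ 3167, while n = 47 gives 3290 > 3167; so the answer is 3151.

3151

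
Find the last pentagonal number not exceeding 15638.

Solve n(3n−1)/2 ≤ 15638 for integer n.
n = 102 gives 15555 ≤ 15638, while n = 103 gives 15862 > 15638; so the answer is 15555.

15555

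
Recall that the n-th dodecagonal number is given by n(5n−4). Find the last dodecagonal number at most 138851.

Solve n(5n−4) ≤ 138851 for integer n.
n = 167 gives 138777 ≤ 138851, while n = 168 gives 140448 > 138851; so the answer is 138777.

138777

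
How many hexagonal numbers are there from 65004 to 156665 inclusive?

100

The n-th hexagonal number is n(2n−1).
Smallest index with value ≥ 65004: n = 181 (giving 65341).
Largest index with value ≤ 156665: n = 280 (giving 156520).
Indices 181 through 280: 100 terms.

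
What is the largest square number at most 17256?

17161

Solve n² ≤ 17256 for integer n.
n = 131 gives 17161 ≤ 17256, while n = 132 gives 17424 > 17256; so the answer is 17161.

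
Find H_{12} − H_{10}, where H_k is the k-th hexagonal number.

12·(2·12 − 1) = 276 and 10·(2·10 − 1) = 190.
Difference: 276 − 190 = 86.

86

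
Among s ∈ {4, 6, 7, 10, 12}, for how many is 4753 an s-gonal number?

s = 4: P(4, 68) = 4624 and P(4, 69) = 4761; 4753 is not s-gonal.
s = 6: P(6, 49) = 4753. ✓
s = 7: P(7, 43) = 4558 and P(7, 44) = 4774; 4753 is not s-gonal.
s = 10: P(10, 34) = 4522 and P(10, 35) = 4795; 4753 is not s-gonal.
s = 12: P(12, 31) = 4681 and P(12, 32) = 4992; 4753 is not s-gonal.
Hits: s ∈ {6} → 1.

1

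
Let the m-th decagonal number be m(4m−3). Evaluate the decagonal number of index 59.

13747

The 59th decagonal number is n(4n−3) with n = 59.
59·(4·59 − 3) = 59·233 = 13747.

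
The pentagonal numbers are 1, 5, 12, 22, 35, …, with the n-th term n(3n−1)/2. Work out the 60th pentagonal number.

60·(3·60 − 1)/2 = 60·179/2 = 5370.

5370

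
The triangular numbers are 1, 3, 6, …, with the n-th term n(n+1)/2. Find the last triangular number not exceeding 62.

Solve n(n+1)/2 ≤ 62 for integer n.
n = 10 gives 55 ≤ 62, while n = 11 gives 66 > 62; so the answer is 55.

55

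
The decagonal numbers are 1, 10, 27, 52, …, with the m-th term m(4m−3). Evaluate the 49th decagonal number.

9457

The 49th decagonal number is n(4n−3) with n = 49.
49·(4·49 − 3) = 49·193 = 9457.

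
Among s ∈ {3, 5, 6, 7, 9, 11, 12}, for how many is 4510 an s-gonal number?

1

s = 3: P(3, 94) = 4465 and P(3, 95) = 4560; 4510 is not s-gonal.
s = 5: P(5, 55) = 4510. ✓
s = 6: P(6, 47) = 4371 and P(6, 48) = 4560; 4510 is not s-gonal.
s = 7: P(7, 42) = 4347 and P(7, 43) = 4558; 4510 is not s-gonal.
s = 9: P(9, 36) = 4446 and P(9, 37) = 4699; 4510 is not s-gonal.
s = 11: P(11, 32) = 4496 and P(11, 33) = 4785; 4510 is not s-gonal.
s = 12: P(12, 30) = 4380 and P(12, 31) = 4681; 4510 is not s-gonal.
Hits: s ∈ {5} → 1.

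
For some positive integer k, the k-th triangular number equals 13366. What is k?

163

Set n(n+1)/2 = 13366, giving n² + n − 26732 = 0.
The discriminant is 1 + 8·13366 = 106929, and √106929 = 327.
So n = (-1 + 327) / 2 = 326/2 = 163.
Check: 163·164/2 = 13366. ✓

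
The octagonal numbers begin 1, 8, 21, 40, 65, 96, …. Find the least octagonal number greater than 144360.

144760

Solve n(3n−2) > 144360 for integer n.
The largest n with value ≤ 144360 is 219 (since 143445 ≤ 144360 < 144760), so the first above is n = 220, value 144760.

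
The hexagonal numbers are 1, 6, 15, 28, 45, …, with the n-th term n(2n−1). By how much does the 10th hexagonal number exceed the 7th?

10·(2·10 − 1) = 190 and 7·(2·7 − 1) = 91.
Difference: 190 − 91 = 99.

99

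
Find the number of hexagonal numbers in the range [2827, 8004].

The n-th hexagonal number is n(2n−1).
Smallest index with value ≥ 2827: n = 38 (giving 2850).
Largest index with value ≤ 8004: n = 63 (giving 7875).
Indices 38 through 63: 26 terms.

26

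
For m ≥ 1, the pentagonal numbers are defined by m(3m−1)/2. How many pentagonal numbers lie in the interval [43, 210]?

7

The n-th pentagonal number is n(3n−1)/2.
Smallest index with value ≥ 43: n = 6 (giving 51).
Largest index with value ≤ 210: n = 12 (giving 210).
Indices 6 through 12: 7 terms.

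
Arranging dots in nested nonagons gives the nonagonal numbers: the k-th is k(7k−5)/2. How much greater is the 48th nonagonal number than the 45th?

48·(7·48 − 5)/2 = 7944 and 45·(7·45 − 5)/2 = 6975.
Difference: 7944 − 6975 = 969.

969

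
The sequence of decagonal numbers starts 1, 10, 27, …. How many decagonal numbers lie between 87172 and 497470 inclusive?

The n-th decagonal number is n(4n−3).
Smallest index with value ≥ 87172: n = 148 (giving 87172).
Largest index with value ≤ 497470: n = 353 (giving 497377).
Indices 148 through 353: 206 terms.

206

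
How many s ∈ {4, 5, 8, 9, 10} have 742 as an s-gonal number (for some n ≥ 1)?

1

s = 4: P(4, 27) = 729 and P(4, 28) = 784; 742 is not s-gonal.
s = 5: P(5, 22) = 715 and P(5, 23) = 782; 742 is not s-gonal.
s = 8: P(8, 16) = 736 and P(8, 17) = 833; 742 is not s-gonal.
s = 9: P(9, 14) = 651 and P(9, 15) = 750; 742 is not s-gonal.
s = 10: P(10, 14) = 742. ✓
Hits: s ∈ {10} → 1.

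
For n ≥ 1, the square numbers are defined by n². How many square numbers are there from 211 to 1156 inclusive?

The n-th square number is n².
Smallest index with value ≥ 211: n = 15 (giving 225).
Largest index with value ≤ 1156: n = 34 (giving 1156).
Indices 15 through 34: 20 terms.

20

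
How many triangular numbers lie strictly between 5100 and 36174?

The n-th triangular number is n(n+1)/2.
Smallest index with value > 5100: n = 101 (giving 5151).
Largest index with value < 36174: n = 268 (giving 36046).
Indices 101 through 268: 168 terms.

168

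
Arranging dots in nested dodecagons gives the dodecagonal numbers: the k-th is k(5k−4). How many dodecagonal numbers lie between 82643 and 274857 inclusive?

The n-th dodecagonal number is n(5n−4).
Smallest index with value ≥ 82643: n = 129 (giving 82689).
Largest index with value ≤ 274857: n = 234 (giving 272844).
Indices 129 through 234: 106 terms.

106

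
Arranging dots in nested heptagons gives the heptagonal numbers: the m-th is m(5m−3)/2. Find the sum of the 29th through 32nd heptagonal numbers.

Σ i(5i−3)/2 = (5Σi² − 3Σi) / 2 over i = 29..32.
Σi = 528 − 406 = 122 and Σi² = 11440 − 7714 = 3726.
(5·3726 − 3·122) / 2 = 18264/2 = 9132.

9132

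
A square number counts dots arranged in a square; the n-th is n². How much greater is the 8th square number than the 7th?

15

n² − (n−1)² = 2n − 1, so 8² − 7² = 2·8 − 1 = 15.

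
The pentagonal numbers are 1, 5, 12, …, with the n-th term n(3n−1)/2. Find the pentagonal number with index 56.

4676

The 56th pentagonal number is n(3n−1)/2 with n = 56.
56·(3·56 − 1)/2 = 56·167/2 = 4676.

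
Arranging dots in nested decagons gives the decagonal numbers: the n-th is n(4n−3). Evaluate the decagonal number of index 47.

47·(4·47 − 3) = 47·185 = 8695.

8695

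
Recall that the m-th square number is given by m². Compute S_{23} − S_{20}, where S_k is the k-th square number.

129

23² = 529 and 20² = 400.
Difference: 529 − 400 = 129.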